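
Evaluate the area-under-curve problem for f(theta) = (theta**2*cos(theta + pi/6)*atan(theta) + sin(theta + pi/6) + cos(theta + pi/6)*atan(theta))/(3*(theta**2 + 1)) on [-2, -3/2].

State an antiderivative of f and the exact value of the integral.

Antiderivative: F(theta) = sin(theta + pi/6)*atan(theta)/3; value = cos(pi/3 + 2)*atan(2)/3 - cos(pi/3 + 3/2)*atan(3/2)/3

Recognize the product-rule pattern: f = u'v + uv' with u = atan(theta)/3, v = sin(theta + pi/6), so integration by parts undoes it.
F(theta) = sin(theta + pi/6)*atan(theta)/3 is an antiderivative of f.
Check: d/dtheta[sin(theta + pi/6)*atan(theta)/3] = (theta**2*cos(theta + pi/6)*atan(theta) + sin(theta + pi/6) + cos(theta + pi/6)*atan(theta))/(3*theta**2 + 3), which equals f(theta).
F(-3/2) = -cos(pi/3 + 3/2)*atan(3/2)/3; F(-2) = -cos(pi/3 + 2)*atan(2)/3.
Integral = F(-3/2) - F(-2) = cos(pi/3 + 2)*atan(2)/3 - cos(pi/3 + 3/2)*atan(3/2)/3.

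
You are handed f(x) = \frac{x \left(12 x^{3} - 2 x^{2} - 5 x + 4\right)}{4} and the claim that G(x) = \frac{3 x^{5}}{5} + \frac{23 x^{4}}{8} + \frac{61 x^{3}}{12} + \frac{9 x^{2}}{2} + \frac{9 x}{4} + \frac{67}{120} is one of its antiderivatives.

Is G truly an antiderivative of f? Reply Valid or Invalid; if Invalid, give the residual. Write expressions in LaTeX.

Invalid: d/dx[G] - f = 12 x^{3} + \frac{33 x^{2}}{2} + 8 x + \frac{9}{4}, which is not 0.

d/dx[G] = 3 x^{4} + \frac{23 x^{3}}{2} + \frac{61 x^{2}}{4} + 9 x + \frac{9}{4}
d/dx[G] - f(x) = 12 x^{3} + \frac{33 x^{2}}{2} + 8 x + \frac{9}{4} != 0.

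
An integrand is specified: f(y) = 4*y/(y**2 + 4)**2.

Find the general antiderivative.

f matches the chain-rule pattern g'(h)*h' with inner function h(y) = 2*y**2 + 8; substituting u = h(y) collapses the integral.
Check: d/dy[-4/(2*y**2 + 8)] = 4*y/(y**4 + 8*y**2 + 16), which equals f(y).

F(y) = -4/(2*y**2 + 8) + C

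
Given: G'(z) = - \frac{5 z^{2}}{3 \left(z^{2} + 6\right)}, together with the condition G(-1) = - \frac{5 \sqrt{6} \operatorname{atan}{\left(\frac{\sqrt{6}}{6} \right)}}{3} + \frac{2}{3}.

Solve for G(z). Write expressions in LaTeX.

G(z) = - \frac{5 z}{3} + \frac{5 \sqrt{6} \operatorname{atan}{\left(\frac{\sqrt{6} z}{6} \right)}}{3} - 1

Differentiate the proposed G(z) back; it has to land on the given G'(z).
A general antiderivative is - \frac{5 z}{3} + \frac{5 \sqrt{6} \operatorname{atan}{\left(\frac{\sqrt{6} z}{6} \right)}}{3} + C.
The condition gives C = - \frac{5 \sqrt{6} \operatorname{atan}{\left(\frac{\sqrt{6}}{6} \right)}}{3} + \frac{2}{3} - (- \frac{5 \sqrt{6} \operatorname{atan}{\left(\frac{\sqrt{6}}{6} \right)}}{3} + \frac{5}{3}) = -1.
So G(z) = - \frac{5 z}{3} + \frac{5 \sqrt{6} \operatorname{atan}{\left(\frac{\sqrt{6} z}{6} \right)}}{3} - 1.
Check: d/dz[- \frac{5 z}{3} + \frac{5 \sqrt{6} \operatorname{atan}{\left(\frac{\sqrt{6} z}{6} \right)}}{3} - 1] = - \frac{5 z^{2}}{3 z^{2} + 18}, which equals G'(z).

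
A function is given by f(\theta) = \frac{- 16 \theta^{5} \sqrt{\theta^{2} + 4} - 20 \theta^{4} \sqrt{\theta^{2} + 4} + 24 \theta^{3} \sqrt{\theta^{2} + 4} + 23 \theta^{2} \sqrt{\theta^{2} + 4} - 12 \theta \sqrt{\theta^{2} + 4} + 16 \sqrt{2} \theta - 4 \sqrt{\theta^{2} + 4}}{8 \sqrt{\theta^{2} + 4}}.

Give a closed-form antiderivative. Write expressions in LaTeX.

An antiderivative is F(\theta) = 4 \sqrt{\frac{\theta^{2}}{2} + 2} - \frac{\left(\theta^{2} + \frac{\theta}{2} - 1\right)^{3}}{3}.

Whatever form F(\theta) takes, F'(\theta) = f(\theta) is non-negotiable.
Check: d/d\theta[4 \sqrt{\frac{\theta^{2}}{2} + 2} - \frac{\left(\theta^{2} + \frac{\theta}{2} - 1\right)^{3}}{3}] = \frac{- 16 \theta^{5} \sqrt{\theta^{2} + 4} - 20 \theta^{4} \sqrt{\theta^{2} + 4} + 24 \theta^{3} \sqrt{\theta^{2} + 4} + 23 \theta^{2} \sqrt{\theta^{2} + 4} - 12 \theta \sqrt{\theta^{2} + 4} + 16 \sqrt{2} \theta - 4 \sqrt{\theta^{2} + 4}}{8 \sqrt{\theta^{2} + 4}} = f(\theta).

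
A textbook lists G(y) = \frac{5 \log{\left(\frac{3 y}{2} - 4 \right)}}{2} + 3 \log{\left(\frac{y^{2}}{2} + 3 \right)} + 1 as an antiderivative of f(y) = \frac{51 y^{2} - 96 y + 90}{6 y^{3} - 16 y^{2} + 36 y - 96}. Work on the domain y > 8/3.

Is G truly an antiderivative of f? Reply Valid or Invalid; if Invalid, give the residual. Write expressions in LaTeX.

Valid - the claim checks out under differentiation.

d/dy[G] = \frac{51 y^{2} - 96 y + 90}{6 y^{3} - 16 y^{2} + 36 y - 96}
This equals f(y) exactly, so the claim holds.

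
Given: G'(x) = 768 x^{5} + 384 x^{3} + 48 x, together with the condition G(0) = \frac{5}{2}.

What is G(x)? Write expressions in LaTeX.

G(x) = \frac{256 x^{6} + 192 x^{4} + 48 x^{2} + 5}{2}

G'(x) matches the chain-rule pattern g'(h)*h' with inner function h(x) = 4 x^{2} + 1; substituting u = h(x) collapses the integral.
A general antiderivative is 2 \left(4 x^{2} + 1\right)^{3} + C.
The condition gives C = \frac{5}{2} - (2) = \frac{1}{2}.
So G(x) = \frac{256 x^{6} + 192 x^{4} + 48 x^{2} + 5}{2}.
Check: d/dx[\frac{256 x^{6} + 192 x^{4} + 48 x^{2} + 5}{2}] = 768 x^{5} + 384 x^{3} + 48 x = G'(x).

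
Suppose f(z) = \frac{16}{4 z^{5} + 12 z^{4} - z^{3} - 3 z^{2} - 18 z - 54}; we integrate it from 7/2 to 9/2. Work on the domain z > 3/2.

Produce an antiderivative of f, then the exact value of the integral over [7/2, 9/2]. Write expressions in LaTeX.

Antiderivative: F(z) = \frac{8 \left(44 \log{\left(z - \frac{3}{2} \right)} - 132 \log{\left(z + \frac{3}{2} \right)} + 34 \log{\left(z + 3 \right)} + 27 \log{\left(z^{2} + 2 \right)} - 81 \sqrt{2} \operatorname{atan}{\left(\frac{\sqrt{2} z}{2} \right)}\right)}{5049}; value = - \frac{32 \log{\left(6 \right)}}{153} - \frac{24 \sqrt{2} \operatorname{atan}{\left(\frac{9 \sqrt{2}}{4} \right)}}{187} - \frac{8 \log{\left(\frac{57}{4} \right)}}{187} - \frac{16 \log{\left(\frac{13}{2} \right)}}{297} - \frac{32 \log{\left(2 \right)}}{459} + \frac{32 \log{\left(3 \right)}}{459} + \frac{16 \log{\left(\frac{15}{2} \right)}}{297} + \frac{8 \log{\left(\frac{89}{4} \right)}}{187} + \frac{24 \sqrt{2} \operatorname{atan}{\left(\frac{7 \sqrt{2}}{4} \right)}}{187} + \frac{32 \log{\left(5 \right)}}{153}

Factor the denominator (\left(z + 3\right) \left(2 z - 3\right) \left(2 z + 3\right) \left(z^{2} + 2\right)) and decompose: f = \frac{16 \left(z - 3\right)}{187 \left(z^{2} + 2\right)} - \frac{64}{153 \left(2 z + 3\right)} + \frac{64}{459 \left(2 z - 3\right)} + \frac{16}{297 \left(z + 3\right)}; each piece integrates to a log, atan, or power term.
F(z) = \frac{8 \left(44 \log{\left(z - \frac{3}{2} \right)} - 132 \log{\left(z + \frac{3}{2} \right)} + 34 \log{\left(z + 3 \right)} + 27 \log{\left(z^{2} + 2 \right)} - 81 \sqrt{2} \operatorname{atan}{\left(\frac{\sqrt{2} z}{2} \right)}\right)}{5049} is an antiderivative of f.
Check: d/dz[\frac{8 \left(44 \log{\left(z - \frac{3}{2} \right)} - 132 \log{\left(z + \frac{3}{2} \right)} + 34 \log{\left(z + 3 \right)} + 27 \log{\left(z^{2} + 2 \right)} - 81 \sqrt{2} \operatorname{atan}{\left(\frac{\sqrt{2} z}{2} \right)}\right)}{5049}] = \frac{16}{4 z^{5} + 12 z^{4} - z^{3} - 3 z^{2} - 18 z - 54} = f(z).
F(9/2) = - \frac{32 \log{\left(6 \right)}}{153} - \frac{24 \sqrt{2} \operatorname{atan}{\left(\frac{9 \sqrt{2}}{4} \right)}}{187} + \frac{32 \log{\left(3 \right)}}{459} + \frac{16 \log{\left(\frac{15}{2} \right)}}{297} + \frac{8 \log{\left(\frac{89}{4} \right)}}{187}; F(7/2) = - \frac{32 \log{\left(5 \right)}}{153} - \frac{24 \sqrt{2} \operatorname{atan}{\left(\frac{7 \sqrt{2}}{4} \right)}}{187} + \frac{32 \log{\left(2 \right)}}{459} + \frac{16 \log{\left(\frac{13}{2} \right)}}{297} + \frac{8 \log{\left(\frac{57}{4} \right)}}{187}.
Integral = F(9/2) - F(7/2) = - \frac{32 \log{\left(6 \right)}}{153} - \frac{24 \sqrt{2} \operatorname{atan}{\left(\frac{9 \sqrt{2}}{4} \right)}}{187} - \frac{8 \log{\left(\frac{57}{4} \right)}}{187} - \frac{16 \log{\left(\frac{13}{2} \right)}}{297} - \frac{32 \log{\left(2 \right)}}{459} + \frac{32 \log{\left(3 \right)}}{459} + \frac{16 \log{\left(\frac{15}{2} \right)}}{297} + \frac{8 \log{\left(\frac{89}{4} \right)}}{187} + \frac{24 \sqrt{2} \operatorname{atan}{\left(\frac{7 \sqrt{2}}{4} \right)}}{187} + \frac{32 \log{\left(5 \right)}}{153}.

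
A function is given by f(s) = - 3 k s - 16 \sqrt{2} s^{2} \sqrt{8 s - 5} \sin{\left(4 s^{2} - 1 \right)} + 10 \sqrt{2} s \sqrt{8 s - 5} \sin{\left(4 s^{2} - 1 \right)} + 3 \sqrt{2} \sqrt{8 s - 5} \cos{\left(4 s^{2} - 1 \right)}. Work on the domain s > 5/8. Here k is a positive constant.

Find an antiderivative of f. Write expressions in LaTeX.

An antiderivative is F(s) = - \frac{3 k s^{2}}{2} + \left(4 s - \frac{5}{2}\right)^{\frac{3}{2}} \cos{\left(4 s^{2} - 1 \right)}.

The integrand splits into summands that can be handled one at a time.
Check: d/ds[- \frac{3 k s^{2}}{2} + \left(4 s - \frac{5}{2}\right)^{\frac{3}{2}} \cos{\left(4 s^{2} - 1 \right)}] = - 3 k s - 16 \sqrt{2} s^{2} \sqrt{8 s - 5} \sin{\left(4 s^{2} - 1 \right)} + 10 \sqrt{2} s \sqrt{8 s - 5} \sin{\left(4 s^{2} - 1 \right)} + 3 \sqrt{2} \sqrt{8 s - 5} \cos{\left(4 s^{2} - 1 \right)} = f(s).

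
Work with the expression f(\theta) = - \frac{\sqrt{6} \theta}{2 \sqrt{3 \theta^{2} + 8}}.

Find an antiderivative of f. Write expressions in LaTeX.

The substitution u = \frac{\theta^{2}}{2} + \frac{4}{3} works: f is exactly (dF/du)*(du/d\theta) for that inner function.
Check: d/d\theta[- \sqrt{\frac{\theta^{2}}{2} + \frac{4}{3}}] = - \frac{\sqrt{6} \theta}{2 \sqrt{3 \theta^{2} + 8}} = f(\theta).

An antiderivative is F(\theta) = - \sqrt{\frac{\theta^{2}}{2} + \frac{4}{3}}.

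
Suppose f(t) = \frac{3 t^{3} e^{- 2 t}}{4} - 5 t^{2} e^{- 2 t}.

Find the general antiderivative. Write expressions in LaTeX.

F(t) = - \frac{3 t^{3} e^{- 2 t}}{8} + \frac{31 t^{2} e^{- 2 t}}{16} + \frac{31 t e^{- 2 t}}{16} + \frac{31 e^{- 2 t}}{32} + C

f has the shape u'v + uv' for u = - \frac{3 t^{3}}{8} + \frac{31 t^{2}}{16} + \frac{31 t}{16} + \frac{31}{32} and v = e^{- 2 t} — it is the derivative of the product u*v.
Check: d/dt[- \frac{3 t^{3} e^{- 2 t}}{8} + \frac{31 t^{2} e^{- 2 t}}{16} + \frac{31 t e^{- 2 t}}{16} + \frac{31 e^{- 2 t}}{32}] = \frac{\left(3 t^{3} - 20 t^{2}\right) e^{- 2 t}}{4}, which equals f(t).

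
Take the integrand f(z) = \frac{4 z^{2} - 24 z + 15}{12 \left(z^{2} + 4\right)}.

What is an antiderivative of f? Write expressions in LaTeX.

Any candidate F(z) must reproduce f(z) exactly when differentiated.
Check: d/dz[\frac{8 z - 24 \log{\left(z^{2} + 4 \right)} - \operatorname{atan}{\left(\frac{z}{2} \right)}}{24}] = \frac{4 z^{2} - 24 z + 15}{12 z^{2} + 48}, which equals f(z).

An antiderivative is F(z) = \frac{8 z - 24 \log{\left(z^{2} + 4 \right)} - \operatorname{atan}{\left(\frac{z}{2} \right)}}{24}.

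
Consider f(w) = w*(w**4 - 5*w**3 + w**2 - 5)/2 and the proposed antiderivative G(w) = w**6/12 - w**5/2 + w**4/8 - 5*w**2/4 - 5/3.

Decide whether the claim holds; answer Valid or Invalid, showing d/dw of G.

Valid: G'(w) = f(w).

d/dw[G] = w**5/2 - 5*w**4/2 + w**3/2 - 5*w/2
This equals f(w) exactly, so the claim holds.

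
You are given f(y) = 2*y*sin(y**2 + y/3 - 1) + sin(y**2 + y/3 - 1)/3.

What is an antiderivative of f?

An antiderivative is F(y) = -cos(y**2 + y/3 - 1).

The substitution u = y**2 + y/3 - 1 works: f is exactly (dF/du)*(du/dy) for that inner function.
Check: d/dy[-cos(y**2 + y/3 - 1)] = 2*y*sin(y**2 + y/3 - 1) + sin(y**2 + y/3 - 1)/3 = f(y).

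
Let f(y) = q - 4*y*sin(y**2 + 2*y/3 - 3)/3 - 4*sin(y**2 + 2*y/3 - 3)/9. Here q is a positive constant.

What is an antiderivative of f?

The integrand splits into summands that can be handled one at a time.
Check: d/dy[(3*q*y + 2*cos(y**2 + 2*y/3 - 3))/3] = q - 4*y*sin(y**2 + 2*y/3 - 3)/3 - 4*sin(y**2 + 2*y/3 - 3)/9 = f(y).

An antiderivative is F(y) = (3*q*y + 2*cos(y**2 + 2*y/3 - 3))/3.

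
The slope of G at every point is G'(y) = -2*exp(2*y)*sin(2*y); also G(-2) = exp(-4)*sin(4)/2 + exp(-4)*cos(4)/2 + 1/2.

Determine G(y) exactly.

A first test for any G(y): its y-derivative must equal the given G'(y).
A general antiderivative is -exp(2*y)*sin(2*y)/2 + exp(2*y)*cos(2*y)/2 + C.
The condition gives C = exp(-4)*sin(4)/2 + exp(-4)*cos(4)/2 + 1/2 - (exp(-4)*sin(4)/2 + exp(-4)*cos(4)/2) = 1/2.
So G(y) = -exp(2*y)*sin(2*y)/2 + exp(2*y)*cos(2*y)/2 + 1/2.
Check: d/dy[-exp(2*y)*sin(2*y)/2 + exp(2*y)*cos(2*y)/2 + 1/2] = -2*exp(2*y)*sin(2*y) = G'(y).

G(y) = -exp(2*y)*sin(2*y)/2 + exp(2*y)*cos(2*y)/2 + 1/2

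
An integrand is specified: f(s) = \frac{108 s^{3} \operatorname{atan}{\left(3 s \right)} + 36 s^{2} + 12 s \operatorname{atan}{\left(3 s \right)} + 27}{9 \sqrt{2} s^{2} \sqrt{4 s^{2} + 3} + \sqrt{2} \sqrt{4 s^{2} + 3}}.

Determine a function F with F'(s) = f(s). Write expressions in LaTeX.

f has the shape u'v + uv' for u = 3 \sqrt{2 s^{2} + \frac{3}{2}} and v = \operatorname{atan}{\left(3 s \right)} — it is the derivative of the product u*v.
Check: d/ds[\frac{3 \sqrt{2} \sqrt{4 s^{2} + 3} \operatorname{atan}{\left(3 s \right)}}{2}] = \frac{108 \sqrt{2} s^{3} \operatorname{atan}{\left(3 s \right)} + 36 \sqrt{2} s^{2} + 12 \sqrt{2} s \operatorname{atan}{\left(3 s \right)} + 27 \sqrt{2}}{18 s^{2} \sqrt{4 s^{2} + 3} + 2 \sqrt{4 s^{2} + 3}}, which equals f(s).

An antiderivative is F(s) = \frac{3 \sqrt{2} \sqrt{4 s^{2} + 3} \operatorname{atan}{\left(3 s \right)}}{2}.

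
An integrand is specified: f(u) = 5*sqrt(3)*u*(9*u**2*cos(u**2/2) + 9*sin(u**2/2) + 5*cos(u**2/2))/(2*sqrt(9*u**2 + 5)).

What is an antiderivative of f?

f has the shape v'r + vr' for v = 15*sqrt(3*u**2 + 5/3)/2 and r = sin(u**2/2) — it is the derivative of the product v*r.
Check: d/du[5*sqrt(3)*sqrt(9*u**2 + 5)*sin(u**2/2)/2] = (45*sqrt(3)*u**3*cos(u**2/2) + 45*sqrt(3)*u*sin(u**2/2) + 25*sqrt(3)*u*cos(u**2/2))/(2*sqrt(9*u**2 + 5)), which equals f(u).

An antiderivative is F(u) = 5*sqrt(3)*sqrt(9*u**2 + 5)*sin(u**2/2)/2.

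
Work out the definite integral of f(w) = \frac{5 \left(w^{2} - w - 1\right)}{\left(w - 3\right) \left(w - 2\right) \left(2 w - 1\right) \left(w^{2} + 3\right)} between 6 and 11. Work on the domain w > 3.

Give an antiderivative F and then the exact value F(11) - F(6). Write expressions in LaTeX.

The denominator factors as \left(w - 3\right) \left(w - 2\right) \left(2 w - 1\right) \left(w^{2} + 3\right); partial fractions split f into directly integrable pieces: \frac{5 \left(17 w - 141\right)}{1092 \left(w^{2} + 3\right)} - \frac{20}{39 \left(2 w - 1\right)} - \frac{5}{21 \left(w - 2\right)} + \frac{5}{12 \left(w - 3\right)}.
F(w) = \frac{5 \log{\left(w - 3 \right)}}{12} - \frac{5 \log{\left(w - 2 \right)}}{21} - \frac{10 \log{\left(w - \frac{1}{2} \right)}}{39} + \frac{85 \log{\left(w^{2} + 3 \right)}}{2184} - \frac{235 \sqrt{3} \operatorname{atan}{\left(\frac{\sqrt{3} w}{3} \right)}}{1092} is an antiderivative of f.
Check: d/dw[\frac{5 \log{\left(w - 3 \right)}}{12} - \frac{5 \log{\left(w - 2 \right)}}{21} - \frac{10 \log{\left(w - \frac{1}{2} \right)}}{39} + \frac{85 \log{\left(w^{2} + 3 \right)}}{2184} - \frac{235 \sqrt{3} \operatorname{atan}{\left(\frac{\sqrt{3} w}{3} \right)}}{1092}] = \frac{5 w^{2} - 5 w - 5}{2 w^{5} - 11 w^{4} + 23 w^{3} - 39 w^{2} + 51 w - 18}, which equals f(w).
F(11) = - \frac{10 \log{\left(\frac{21}{2} \right)}}{39} - \frac{235 \sqrt{3} \operatorname{atan}{\left(\frac{11 \sqrt{3}}{3} \right)}}{1092} - \frac{5 \log{\left(9 \right)}}{21} + \frac{85 \log{\left(124 \right)}}{2184} + \frac{5 \log{\left(8 \right)}}{12}; F(6) = - \frac{235 \sqrt{3} \operatorname{atan}{\left(2 \sqrt{3} \right)}}{1092} - \frac{10 \log{\left(\frac{11}{2} \right)}}{39} - \frac{5 \log{\left(4 \right)}}{21} + \frac{85 \log{\left(39 \right)}}{2184} + \frac{5 \log{\left(3 \right)}}{12}.
Integral = F(11) - F(6) = - \frac{10 \log{\left(\frac{21}{2} \right)}}{39} - \frac{235 \sqrt{3} \operatorname{atan}{\left(\frac{11 \sqrt{3}}{3} \right)}}{1092} - \frac{5 \log{\left(9 \right)}}{21} - \frac{5 \log{\left(3 \right)}}{12} - \frac{85 \log{\left(39 \right)}}{2184} + \frac{85 \log{\left(124 \right)}}{2184} + \frac{5 \log{\left(4 \right)}}{21} + \frac{10 \log{\left(\frac{11}{2} \right)}}{39} + \frac{235 \sqrt{3} \operatorname{atan}{\left(2 \sqrt{3} \right)}}{1092} + \frac{5 \log{\left(8 \right)}}{12}.

Antiderivative: F(w) = \frac{5 \log{\left(w - 3 \right)}}{12} - \frac{5 \log{\left(w - 2 \right)}}{21} - \frac{10 \log{\left(w - \frac{1}{2} \right)}}{39} + \frac{85 \log{\left(w^{2} + 3 \right)}}{2184} - \frac{235 \sqrt{3} \operatorname{atan}{\left(\frac{\sqrt{3} w}{3} \right)}}{1092}; value = - \frac{10 \log{\left(\frac{21}{2} \right)}}{39} - \frac{235 \sqrt{3} \operatorname{atan}{\left(\frac{11 \sqrt{3}}{3} \right)}}{1092} - \frac{5 \log{\left(9 \right)}}{21} - \frac{5 \log{\left(3 \right)}}{12} - \frac{85 \log{\left(39 \right)}}{2184} + \frac{85 \log{\left(124 \right)}}{2184} + \frac{5 \log{\left(4 \right)}}{21} + \frac{10 \log{\left(\frac{11}{2} \right)}}{39} + \frac{235 \sqrt{3} \operatorname{atan}{\left(2 \sqrt{3} \right)}}{1092} + \frac{5 \log{\left(8 \right)}}{12}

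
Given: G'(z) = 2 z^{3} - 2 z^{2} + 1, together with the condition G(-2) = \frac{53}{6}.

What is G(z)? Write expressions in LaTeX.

Integrate term by term and add the pieces.
A general antiderivative is \frac{z^{4}}{2} - \frac{2 z^{3}}{3} + z - \frac{3}{2} + C.
The condition gives C = \frac{53}{6} - (\frac{59}{6}) = -1.
So G(z) = \frac{3 z^{4} - 4 z^{3} + 6 z - 15}{6}.
Check: d/dz[\frac{3 z^{4} - 4 z^{3} + 6 z - 15}{6}] = 2 z^{3} - 2 z^{2} + 1 = G'(z).

G(z) = \frac{3 z^{4} - 4 z^{3} + 6 z - 15}{6}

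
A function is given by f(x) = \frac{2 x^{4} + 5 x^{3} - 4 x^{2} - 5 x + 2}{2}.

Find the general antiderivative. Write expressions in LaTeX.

Differentiate the proposed F(x) back; it has to land on f(x) exactly.
Check: d/dx[\frac{x^{5}}{5} + \frac{5 x^{4}}{8} - \frac{2 x^{3}}{3} - \frac{5 x^{2}}{4} + x] = x^{4} + \frac{5 x^{3}}{2} - 2 x^{2} - \frac{5 x}{2} + 1, which equals f(x).

F(x) = \frac{x^{5}}{5} + \frac{5 x^{4}}{8} - \frac{2 x^{3}}{3} - \frac{5 x^{2}}{4} + x + C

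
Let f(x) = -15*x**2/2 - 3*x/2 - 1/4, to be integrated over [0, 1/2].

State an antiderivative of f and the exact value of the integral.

Antiderivative: F(x) = -5*x**3/2 - 3*x**2/4 - x/4; value = -5/8

Integrate term by term and add the pieces.
F(x) = -5*x**3/2 - 3*x**2/4 - x/4 is an antiderivative of f.
Check: d/dx[-5*x**3/2 - 3*x**2/4 - x/4] = -15*x**2/2 - 3*x/2 - 1/4 = f(x).
F(1/2) = -5/8; F(0) = 0.
Integral = F(1/2) - F(0) = -5/8.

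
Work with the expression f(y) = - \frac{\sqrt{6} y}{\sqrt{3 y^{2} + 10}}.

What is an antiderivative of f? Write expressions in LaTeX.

An antiderivative is F(y) = - 2 \sqrt{\frac{y^{2}}{2} + \frac{5}{3}}.

The substitution u = \frac{y^{2}}{2} + \frac{5}{3} works: f is exactly (dF/du)*(du/dy) for that inner function.
Check: d/dy[- 2 \sqrt{\frac{y^{2}}{2} + \frac{5}{3}}] = - \frac{\sqrt{6} y}{\sqrt{3 y^{2} + 10}} = f(y).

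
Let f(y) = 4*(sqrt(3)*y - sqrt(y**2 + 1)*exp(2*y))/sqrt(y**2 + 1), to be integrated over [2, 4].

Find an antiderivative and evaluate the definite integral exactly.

Differentiate the proposed F(y) back; it has to land on f(y) exactly.
F(y) = 4*sqrt(3*y**2 + 3) - 2*exp(2*y) is an antiderivative of f.
Check: d/dy[4*sqrt(3*y**2 + 3) - 2*exp(2*y)] = (4*sqrt(3)*y - 4*sqrt(y**2 + 1)*exp(2*y))/sqrt(y**2 + 1), which equals f(y).
F(4) = -2*exp(8) + 4*sqrt(51); F(2) = -2*exp(4) + 4*sqrt(15).
Integral = F(4) - F(2) = -2*exp(8) - 4*sqrt(15) + 4*sqrt(51) + 2*exp(4).

Antiderivative: F(y) = 4*sqrt(3*y**2 + 3) - 2*exp(2*y); value = -2*exp(8) - 4*sqrt(15) + 4*sqrt(51) + 2*exp(4)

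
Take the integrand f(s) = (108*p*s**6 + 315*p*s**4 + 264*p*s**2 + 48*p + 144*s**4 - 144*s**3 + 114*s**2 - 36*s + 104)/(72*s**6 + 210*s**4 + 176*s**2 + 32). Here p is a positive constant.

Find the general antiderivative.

Any candidate F(s) must reproduce f(s) exactly when differentiated.
Check: d/ds[3*p*s/2 - s/(s**2 + 4/3) + 2*atan(2*s) + 1/(s**2 + 4/3)] = (108*p*s**6 + 315*p*s**4 + 264*p*s**2 + 48*p + 144*s**4 - 144*s**3 + 114*s**2 - 36*s + 104)/(72*s**6 + 210*s**4 + 176*s**2 + 32) = f(s).

F(s) = 3*p*s/2 - s/(s**2 + 4/3) + 2*atan(2*s) + 1/(s**2 + 4/3) + C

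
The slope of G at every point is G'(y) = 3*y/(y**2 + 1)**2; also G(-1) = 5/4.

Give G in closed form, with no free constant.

G(y) = (4*y**2 + 1)/(2*y**2 + 2)

The substitution u = 2*y**2 + 2 works: G'(y) is exactly (dG/du)*(du/dy) for that inner function.
A general antiderivative is -3/(2*y**2 + 2) + C.
The condition gives C = 5/4 - (-3/4) = 2.
So G(y) = (4*y**2 + 1)/(2*y**2 + 2).
Check: d/dy[(4*y**2 + 1)/(2*y**2 + 2)] = 3*y/(y**4 + 2*y**2 + 1), which equals G'(y).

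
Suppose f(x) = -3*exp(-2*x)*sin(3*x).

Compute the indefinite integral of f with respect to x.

For F(x) to be correct the identity F'(x) - f(x) = 0 must hold.
Check: d/dx[3*(2*sin(3*x) + 3*cos(3*x))*exp(-2*x)/13] = -3*exp(-2*x)*sin(3*x) = f(x).

F(x) = 3*(2*sin(3*x) + 3*cos(3*x))*exp(-2*x)/13 + C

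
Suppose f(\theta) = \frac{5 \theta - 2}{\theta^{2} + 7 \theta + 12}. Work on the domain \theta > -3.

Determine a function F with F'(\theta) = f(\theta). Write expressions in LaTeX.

An antiderivative is F(\theta) = - 17 \log{\left(\theta + 3 \right)} + 22 \log{\left(\theta + 4 \right)}.

Factor the denominator (\left(\theta + 3\right) \left(\theta + 4\right)) and decompose: f = \frac{22}{\theta + 4} - \frac{17}{\theta + 3}; each piece integrates to a log, atan, or power term.
Check: d/d\theta[- 17 \log{\left(\theta + 3 \right)} + 22 \log{\left(\theta + 4 \right)}] = \frac{5 \theta - 2}{\theta^{2} + 7 \theta + 12} = f(\theta).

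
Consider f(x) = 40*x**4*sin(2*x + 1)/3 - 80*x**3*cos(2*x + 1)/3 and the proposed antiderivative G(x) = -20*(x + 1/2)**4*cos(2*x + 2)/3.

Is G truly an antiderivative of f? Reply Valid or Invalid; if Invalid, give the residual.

d/dx[G] = 40*x**4*sin(2*x + 2)/3 + 80*x**3*sin(2*x + 2)/3 - 80*x**3*cos(2*x + 2)/3 + 20*x**2*sin(2*x + 2) - 40*x**2*cos(2*x + 2) + 20*x*sin(2*x + 2)/3 - 20*x*cos(2*x + 2) + 5*sin(2*x + 2)/6 - 10*cos(2*x + 2)/3
d/dx[G] - f(x) = -40*x**4*sin(2*x + 1)/3 + 40*x**4*sin(2*x + 2)/3 + 80*x**3*sin(2*x + 2)/3 + 80*x**3*cos(2*x + 1)/3 - 80*x**3*cos(2*x + 2)/3 + 20*x**2*sin(2*x + 2) - 40*x**2*cos(2*x + 2) + 20*x*sin(2*x + 2)/3 - 20*x*cos(2*x + 2) + 5*sin(2*x + 2)/6 - 10*cos(2*x + 2)/3 != 0.

Invalid: d/dx[G] - f = -40*x**4*sin(2*x + 1)/3 + 40*x**4*sin(2*x + 2)/3 + 80*x**3*sin(2*x + 2)/3 + 80*x**3*cos(2*x + 1)/3 - 80*x**3*cos(2*x + 2)/3 + 20*x**2*sin(2*x + 2) - 40*x**2*cos(2*x + 2) + 20*x*sin(2*x + 2)/3 - 20*x*cos(2*x + 2) + 5*sin(2*x + 2)/6 - 10*cos(2*x + 2)/3, which is not 0.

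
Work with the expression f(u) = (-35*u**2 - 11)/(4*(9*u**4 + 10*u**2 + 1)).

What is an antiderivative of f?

An antiderivative is F(u) = (-9*atan(u) - 8*atan(3*u))/12.

Since d/du undoes antidifferentiation here, F'(u) = f(u) is required of F(u).
Check: d/du[(-9*atan(u) - 8*atan(3*u))/12] = (-35*u**2 - 11)/(36*u**4 + 40*u**2 + 4), which equals f(u).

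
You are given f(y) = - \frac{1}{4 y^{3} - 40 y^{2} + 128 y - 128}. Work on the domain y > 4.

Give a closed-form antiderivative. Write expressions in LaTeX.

An antiderivative is F(y) = \frac{\left(y - 4\right) \log{\left(y - 4 \right)} - \left(y - 4\right) \log{\left(y - 2 \right)} + 2}{16 \left(y - 4\right)}.

Factor the denominator (4 \left(y - 4\right)^{2} \left(y - 2\right)) and decompose: f = - \frac{1}{16 \left(y - 2\right)} + \frac{1}{16 \left(y - 4\right)} - \frac{1}{8 \left(y - 4\right)^{2}}; each piece integrates to a log, atan, or power term.
Check: d/dy[\frac{\left(y - 4\right) \log{\left(y - 4 \right)} - \left(y - 4\right) \log{\left(y - 2 \right)} + 2}{16 \left(y - 4\right)}] = - \frac{1}{4 y^{3} - 40 y^{2} + 128 y - 128} = f(y).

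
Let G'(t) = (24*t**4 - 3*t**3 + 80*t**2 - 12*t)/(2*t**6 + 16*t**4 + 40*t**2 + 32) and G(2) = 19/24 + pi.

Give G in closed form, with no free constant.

Since d/dt undoes antidifferentiation here, G(t) must give back the stated G'(t).
A general antiderivative is (3/4 - 4*t)/(t**2 + 2) + 4*atan(t/2) + C.
The condition gives C = 19/24 + pi - (-29/24 + pi) = 2.
So G(t) = (16*t**2*atan(t/2) + 8*t**2 - 16*t + 32*atan(t/2) + 19)/(4*(t**2 + 2)).
Check: d/dt[(16*t**2*atan(t/2) + 8*t**2 - 16*t + 32*atan(t/2) + 19)/(4*(t**2 + 2))] = (24*t**4 - 3*t**3 + 80*t**2 - 12*t)/(2*t**6 + 16*t**4 + 40*t**2 + 32) = G'(t).

G(t) = (16*t**2*atan(t/2) + 8*t**2 - 16*t + 32*atan(t/2) + 19)/(4*(t**2 + 2))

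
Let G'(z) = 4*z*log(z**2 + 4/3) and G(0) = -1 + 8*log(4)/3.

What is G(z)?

G(z) = 2*z**2*log(z**2 + 4/3) - 2*z**2 + 8*log(3*z**2 + 4)/3 - 1

Since d/dz undoes antidifferentiation here, G(z) must give back the stated G'(z).
A general antiderivative is 2*z**2*log(z**2 + 4/3) - 2*z**2 + 8*log(3*z**2 + 4)/3 + C.
The condition gives C = -1 + 8*log(4)/3 - (8*log(4)/3) = -1.
So G(z) = 2*z**2*log(z**2 + 4/3) - 2*z**2 + 8*log(3*z**2 + 4)/3 - 1.
Check: d/dz[2*z**2*log(z**2 + 4/3) - 2*z**2 + 8*log(3*z**2 + 4)/3 - 1] = 4*z*log(z**2 + 4/3) = G'(z).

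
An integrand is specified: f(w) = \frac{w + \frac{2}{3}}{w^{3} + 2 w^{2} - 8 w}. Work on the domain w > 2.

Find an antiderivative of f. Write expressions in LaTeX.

The denominator factors as 3 w \left(w - 2\right) \left(w + 4\right); partial fractions split f into directly integrable pieces: - \frac{5}{36 \left(w + 4\right)} + \frac{2}{9 \left(w - 2\right)} - \frac{1}{12 w}.
Check: d/dw[- \frac{\log{\left(w \right)}}{12} + \frac{2 \log{\left(w - 2 \right)}}{9} - \frac{5 \log{\left(w + 4 \right)}}{36}] = \frac{3 w + 2}{3 w^{3} + 6 w^{2} - 24 w}, which equals f(w).

An antiderivative is F(w) = - \frac{\log{\left(w \right)}}{12} + \frac{2 \log{\left(w - 2 \right)}}{9} - \frac{5 \log{\left(w + 4 \right)}}{36}.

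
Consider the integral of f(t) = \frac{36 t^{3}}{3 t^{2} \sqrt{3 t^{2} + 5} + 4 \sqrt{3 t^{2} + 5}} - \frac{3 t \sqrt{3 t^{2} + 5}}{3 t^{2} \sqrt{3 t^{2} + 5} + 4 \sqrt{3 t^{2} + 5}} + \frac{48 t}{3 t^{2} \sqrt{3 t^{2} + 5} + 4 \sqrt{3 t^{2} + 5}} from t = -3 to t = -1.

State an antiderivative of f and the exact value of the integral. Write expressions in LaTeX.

Antiderivative: F(t) = 4 \sqrt{3 t^{2} + 5} - \frac{\log{\left(\frac{3 t^{2}}{2} + 2 \right)}}{2}; value = - 8 \sqrt{2} - \frac{\log{\left(\frac{7}{2} \right)}}{2} + \frac{\log{\left(\frac{31}{2} \right)}}{2}

Integrate term by term and add the pieces.
F(t) = 4 \sqrt{3 t^{2} + 5} - \frac{\log{\left(\frac{3 t^{2}}{2} + 2 \right)}}{2} is an antiderivative of f.
Check: d/dt[4 \sqrt{3 t^{2} + 5} - \frac{\log{\left(\frac{3 t^{2}}{2} + 2 \right)}}{2}] = \frac{36 t^{3} - 3 t \sqrt{3 t^{2} + 5} + 48 t}{3 t^{2} \sqrt{3 t^{2} + 5} + 4 \sqrt{3 t^{2} + 5}}, which equals f(t).
F(-1) = - \frac{\log{\left(\frac{7}{2} \right)}}{2} + 8 \sqrt{2}; F(-3) = - \frac{\log{\left(\frac{31}{2} \right)}}{2} + 16 \sqrt{2}.
Integral = F(-1) - F(-3) = - 8 \sqrt{2} - \frac{\log{\left(\frac{7}{2} \right)}}{2} + \frac{\log{\left(\frac{31}{2} \right)}}{2}.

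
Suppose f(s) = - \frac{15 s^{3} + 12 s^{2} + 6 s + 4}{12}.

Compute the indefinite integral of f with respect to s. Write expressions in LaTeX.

F(s) = - \frac{s \left(15 s^{3} + 16 s^{2} + 12 s + 16\right)}{48} + C

Differentiate the proposed F(s) back; it has to land on f(s) exactly.
Check: d/ds[- \frac{s \left(15 s^{3} + 16 s^{2} + 12 s + 16\right)}{48}] = - \frac{5 s^{3}}{4} - s^{2} - \frac{s}{2} - \frac{1}{3}, which equals f(s).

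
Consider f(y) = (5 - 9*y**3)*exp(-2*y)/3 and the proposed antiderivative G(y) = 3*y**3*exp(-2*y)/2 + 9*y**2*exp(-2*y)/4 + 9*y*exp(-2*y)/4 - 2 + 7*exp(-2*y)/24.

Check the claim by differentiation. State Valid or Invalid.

d/dy[G] = (5 - 9*y**3)*exp(-2*y)/3
This equals f(y) exactly, so the claim holds.

Valid - the claim checks out under differentiation.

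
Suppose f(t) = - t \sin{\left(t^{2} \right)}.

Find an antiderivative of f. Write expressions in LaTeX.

An antiderivative is F(t) = \frac{\cos{\left(t^{2} \right)}}{2}.

Check any antiderivative F(t) by computing F'(t) and comparing it with f(t).
Check: d/dt[\frac{\cos{\left(t^{2} \right)}}{2}] = - t \sin{\left(t^{2} \right)} = f(t).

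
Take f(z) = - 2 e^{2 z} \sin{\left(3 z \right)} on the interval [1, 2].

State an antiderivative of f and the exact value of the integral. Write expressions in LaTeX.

Check any antiderivative F(z) by computing F'(z) and comparing it with f(z).
F(z) = \frac{2 \left(- 2 \sin{\left(3 z \right)} + 3 \cos{\left(3 z \right)}\right) e^{2 z}}{13} is an antiderivative of f.
Check: d/dz[\frac{2 \left(- 2 \sin{\left(3 z \right)} + 3 \cos{\left(3 z \right)}\right) e^{2 z}}{13}] = - 2 e^{2 z} \sin{\left(3 z \right)} = f(z).
F(2) = - \frac{4 e^{4} \sin{\left(6 \right)}}{13} + \frac{6 e^{4} \cos{\left(6 \right)}}{13}; F(1) = \frac{6 e^{2} \cos{\left(3 \right)}}{13} - \frac{4 e^{2} \sin{\left(3 \right)}}{13}.
Integral = F(2) - F(1) = \frac{4 e^{2} \sin{\left(3 \right)}}{13} - \frac{6 e^{2} \cos{\left(3 \right)}}{13} - \frac{4 e^{4} \sin{\left(6 \right)}}{13} + \frac{6 e^{4} \cos{\left(6 \right)}}{13}.

Antiderivative: F(z) = \frac{2 \left(- 2 \sin{\left(3 z \right)} + 3 \cos{\left(3 z \right)}\right) e^{2 z}}{13}; value = \frac{4 e^{2} \sin{\left(3 \right)}}{13} - \frac{6 e^{2} \cos{\left(3 \right)}}{13} - \frac{4 e^{4} \sin{\left(6 \right)}}{13} + \frac{6 e^{4} \cos{\left(6 \right)}}{13}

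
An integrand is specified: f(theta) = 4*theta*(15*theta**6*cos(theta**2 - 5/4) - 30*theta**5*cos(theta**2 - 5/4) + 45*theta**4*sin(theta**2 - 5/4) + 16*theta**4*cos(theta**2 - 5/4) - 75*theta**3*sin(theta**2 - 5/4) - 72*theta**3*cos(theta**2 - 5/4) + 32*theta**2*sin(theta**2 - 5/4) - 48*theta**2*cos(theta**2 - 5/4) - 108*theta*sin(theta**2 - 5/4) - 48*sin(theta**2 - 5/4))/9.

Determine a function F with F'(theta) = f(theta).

Recover f(theta) by differentiating a candidate F(theta); any mismatch rules it out.
Check: d/dtheta[-2*(-5*theta**3/3 - 4*theta)*(theta**3 - 2*theta**2 - 4*theta/3)*sin(theta**2 - 5/4)] = 20*theta**7*cos(theta**2 - 5/4)/3 - 40*theta**6*cos(theta**2 - 5/4)/3 + 20*theta**5*sin(theta**2 - 5/4) + 64*theta**5*cos(theta**2 - 5/4)/9 - 100*theta**4*sin(theta**2 - 5/4)/3 - 32*theta**4*cos(theta**2 - 5/4) + 128*theta**3*sin(theta**2 - 5/4)/9 - 64*theta**3*cos(theta**2 - 5/4)/3 - 48*theta**2*sin(theta**2 - 5/4) - 64*theta*sin(theta**2 - 5/4)/3, which equals f(theta).

An antiderivative is F(theta) = -2*(-5*theta**3/3 - 4*theta)*(theta**3 - 2*theta**2 - 4*theta/3)*sin(theta**2 - 5/4).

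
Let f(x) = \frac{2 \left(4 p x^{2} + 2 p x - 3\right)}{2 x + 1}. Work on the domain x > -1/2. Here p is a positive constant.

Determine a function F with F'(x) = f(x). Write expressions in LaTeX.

Whatever form F(x) takes, F'(x) = f(x) is non-negotiable.
Check: d/dx[2 p x^{2} - 3 \log{\left(4 x + 2 \right)}] = \frac{8 p x^{2} + 4 p x - 6}{2 x + 1}, which equals f(x).

An antiderivative is F(x) = 2 p x^{2} - 3 \log{\left(4 x + 2 \right)}.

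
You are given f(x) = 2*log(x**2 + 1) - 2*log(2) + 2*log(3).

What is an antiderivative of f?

An antiderivative F(x) passes only if d/dx[F] lands on f(x) exactly.
Check: d/dx[2*x*log(3*x**2/2 + 3/2) - 4*x + 4*atan(x)] = 2*log(x**2 + 1) - 2*log(2) + 2*log(3) = f(x).

An antiderivative is F(x) = 2*x*log(3*x**2/2 + 3/2) - 4*x + 4*atan(x).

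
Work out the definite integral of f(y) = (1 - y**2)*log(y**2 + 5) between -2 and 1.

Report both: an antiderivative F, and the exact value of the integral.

A candidate is checked by its d/dy: the result must match f(y).
F(y) = -y**3*log(y**2 + 5)/3 + 2*y**3/9 + y*log(y**2 + 5) - 16*y/3 + 16*sqrt(5)*atan(sqrt(5)*y/5)/3 is an antiderivative of f.
Check: d/dy[-y**3*log(y**2 + 5)/3 + 2*y**3/9 + y*log(y**2 + 5) - 16*y/3 + 16*sqrt(5)*atan(sqrt(5)*y/5)/3] = -y**2*log(y**2 + 5) + log(y**2 + 5), which equals f(y).
F(1) = -46/9 + 2*log(6)/3 + 16*sqrt(5)*atan(sqrt(5)/5)/3; F(-2) = -16*sqrt(5)*atan(2*sqrt(5)/5)/3 + 2*log(9)/3 + 80/9.
Integral = F(1) - F(-2) = -14 - 2*log(9)/3 + 2*log(6)/3 + 16*sqrt(5)*atan(sqrt(5)/5)/3 + 16*sqrt(5)*atan(2*sqrt(5)/5)/3.

Antiderivative: F(y) = -y**3*log(y**2 + 5)/3 + 2*y**3/9 + y*log(y**2 + 5) - 16*y/3 + 16*sqrt(5)*atan(sqrt(5)*y/5)/3; value = -14 - 2*log(9)/3 + 2*log(6)/3 + 16*sqrt(5)*atan(sqrt(5)/5)/3 + 16*sqrt(5)*atan(2*sqrt(5)/5)/3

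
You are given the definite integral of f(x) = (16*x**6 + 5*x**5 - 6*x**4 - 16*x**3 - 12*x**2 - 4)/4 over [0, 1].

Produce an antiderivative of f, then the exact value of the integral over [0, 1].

Antiderivative: F(x) = 4*x**7/7 + 5*x**6/24 - 3*x**5/10 - x**4 - x**3 - x; value = -2117/840

Differentiate the proposed F(x) back; it has to land on f(x) exactly.
F(x) = 4*x**7/7 + 5*x**6/24 - 3*x**5/10 - x**4 - x**3 - x is an antiderivative of f.
Check: d/dx[4*x**7/7 + 5*x**6/24 - 3*x**5/10 - x**4 - x**3 - x] = 4*x**6 + 5*x**5/4 - 3*x**4/2 - 4*x**3 - 3*x**2 - 1, which equals f(x).
F(1) = -2117/840; F(0) = 0.
Integral = F(1) - F(0) = -2117/840.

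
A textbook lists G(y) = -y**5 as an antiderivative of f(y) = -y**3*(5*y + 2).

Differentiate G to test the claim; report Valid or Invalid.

Invalid: d/dy[G] - f = 2*y**3, which is not 0.

d/dy[G] = -5*y**4
d/dy[G] - f(y) = 2*y**3 != 0.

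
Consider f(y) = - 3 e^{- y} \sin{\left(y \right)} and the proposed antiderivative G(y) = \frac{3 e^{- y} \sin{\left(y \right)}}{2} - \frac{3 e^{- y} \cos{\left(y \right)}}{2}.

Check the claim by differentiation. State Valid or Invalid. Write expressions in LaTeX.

d/dy[G] = 3 e^{- y} \cos{\left(y \right)}
d/dy[G] - f(y) = \left(3 \sin{\left(y \right)} + 3 \cos{\left(y \right)}\right) e^{- y} != 0.

Invalid: d/dy[G] - f = \left(3 \sin{\left(y \right)} + 3 \cos{\left(y \right)}\right) e^{- y}, which is not 0.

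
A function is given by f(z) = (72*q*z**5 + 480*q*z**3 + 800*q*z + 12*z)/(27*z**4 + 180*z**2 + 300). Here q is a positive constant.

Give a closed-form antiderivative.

An antiderivative F(z) passes only if d/dz[F] lands on f(z) exactly.
Check: d/dz[4*q*z**2/3 - 1/(9*z**2/2 + 15)] = (72*q*z**5 + 480*q*z**3 + 800*q*z + 12*z)/(27*z**4 + 180*z**2 + 300) = f(z).

An antiderivative is F(z) = 4*q*z**2/3 - 1/(9*z**2/2 + 15).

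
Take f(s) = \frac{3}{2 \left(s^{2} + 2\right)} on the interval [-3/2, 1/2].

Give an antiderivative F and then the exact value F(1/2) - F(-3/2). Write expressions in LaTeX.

An antiderivative F(s) passes only if d/ds[F] lands on f(s) exactly.
F(s) = \frac{3 \sqrt{2} \operatorname{atan}{\left(\frac{\sqrt{2} s}{2} \right)}}{4} is an antiderivative of f.
Check: d/ds[\frac{3 \sqrt{2} \operatorname{atan}{\left(\frac{\sqrt{2} s}{2} \right)}}{4}] = \frac{3}{2 s^{2} + 4}, which equals f(s).
F(1/2) = \frac{3 \sqrt{2} \operatorname{atan}{\left(\frac{\sqrt{2}}{4} \right)}}{4}; F(-3/2) = - \frac{3 \sqrt{2} \operatorname{atan}{\left(\frac{3 \sqrt{2}}{4} \right)}}{4}.
Integral = F(1/2) - F(-3/2) = \frac{3 \sqrt{2} \operatorname{atan}{\left(\frac{\sqrt{2}}{4} \right)}}{4} + \frac{3 \sqrt{2} \operatorname{atan}{\left(\frac{3 \sqrt{2}}{4} \right)}}{4}.

Antiderivative: F(s) = \frac{3 \sqrt{2} \operatorname{atan}{\left(\frac{\sqrt{2} s}{2} \right)}}{4}; value = \frac{3 \sqrt{2} \operatorname{atan}{\left(\frac{\sqrt{2}}{4} \right)}}{4} + \frac{3 \sqrt{2} \operatorname{atan}{\left(\frac{3 \sqrt{2}}{4} \right)}}{4}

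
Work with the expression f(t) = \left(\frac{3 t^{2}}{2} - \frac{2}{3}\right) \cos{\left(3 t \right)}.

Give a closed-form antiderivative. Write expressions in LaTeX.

Differentiate the proposed F(t) back; it has to land on f(t) exactly.
Check: d/dt[\frac{t^{2} \sin{\left(3 t \right)}}{2} + \frac{t \cos{\left(3 t \right)}}{3} - \frac{\sin{\left(3 t \right)}}{3}] = \frac{3 t^{2} \cos{\left(3 t \right)}}{2} - \frac{2 \cos{\left(3 t \right)}}{3}, which equals f(t).

An antiderivative is F(t) = \frac{t^{2} \sin{\left(3 t \right)}}{2} + \frac{t \cos{\left(3 t \right)}}{3} - \frac{\sin{\left(3 t \right)}}{3}.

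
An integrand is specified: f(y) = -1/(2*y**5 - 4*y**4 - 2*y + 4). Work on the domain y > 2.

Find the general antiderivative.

F(y) = -log(y - 2)/30 + log(y - 1)/8 - log(y + 1)/24 - log(y**2 + 1)/40 - atan(y)/10 + C

The denominator factors as 2*(y - 2)*(y - 1)*(y + 1)*(y**2 + 1); partial fractions split f into directly integrable pieces: -(y + 2)/(20*(y**2 + 1)) - 1/(24*(y + 1)) + 1/(8*(y - 1)) - 1/(30*(y - 2)).
Check: d/dy[-log(y - 2)/30 + log(y - 1)/8 - log(y + 1)/24 - log(y**2 + 1)/40 - atan(y)/10] = -1/(2*y**5 - 4*y**4 - 2*y + 4) = f(y).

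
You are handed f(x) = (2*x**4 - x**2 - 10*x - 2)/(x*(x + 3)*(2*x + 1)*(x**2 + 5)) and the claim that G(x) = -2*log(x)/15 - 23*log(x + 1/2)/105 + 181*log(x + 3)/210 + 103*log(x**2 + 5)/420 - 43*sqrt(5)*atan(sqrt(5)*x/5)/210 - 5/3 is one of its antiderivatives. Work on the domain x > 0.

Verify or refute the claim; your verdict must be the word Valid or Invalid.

d/dx[G] = (2*x**4 - x**2 - 10*x - 2)/(2*x**5 + 7*x**4 + 13*x**3 + 35*x**2 + 15*x)
This equals f(x) exactly, so the claim holds.

Valid: G'(x) = f(x).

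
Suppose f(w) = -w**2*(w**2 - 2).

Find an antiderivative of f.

Since d/dw undoes antidifferentiation here, F'(w) = f(w) is required of F(w).
Check: d/dw[-w**3*(3*w**2 - 10)/15] = -w**4 + 2*w**2, which equals f(w).

An antiderivative is F(w) = -w**3*(3*w**2 - 10)/15.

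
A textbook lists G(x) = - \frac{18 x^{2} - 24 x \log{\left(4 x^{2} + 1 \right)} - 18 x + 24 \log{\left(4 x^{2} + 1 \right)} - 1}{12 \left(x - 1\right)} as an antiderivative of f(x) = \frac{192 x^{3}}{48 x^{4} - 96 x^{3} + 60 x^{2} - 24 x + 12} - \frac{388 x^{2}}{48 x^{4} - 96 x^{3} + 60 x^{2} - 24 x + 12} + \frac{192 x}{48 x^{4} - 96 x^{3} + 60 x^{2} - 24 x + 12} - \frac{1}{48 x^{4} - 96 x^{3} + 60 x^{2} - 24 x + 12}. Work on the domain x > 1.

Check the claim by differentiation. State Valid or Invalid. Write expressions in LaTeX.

Invalid: d/dx[G] - f = - \frac{3}{2}, which is not 0.

d/dx[G] = \frac{- 72 x^{4} + 336 x^{3} - 478 x^{2} + 228 x - 19}{48 x^{4} - 96 x^{3} + 60 x^{2} - 24 x + 12}
d/dx[G] - f(x) = - \frac{3}{2} != 0.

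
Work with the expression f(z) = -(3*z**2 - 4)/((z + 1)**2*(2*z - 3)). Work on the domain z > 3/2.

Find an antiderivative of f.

An antiderivative is F(z) = -11*log(z - 3/2)/50 - 32*log(z + 1)/25 + 1/(5*z + 5).

The denominator factors as (z + 1)**2*(2*z - 3); partial fractions split f into directly integrable pieces: -11/(25*(2*z - 3)) - 32/(25*(z + 1)) - 1/(5*(z + 1)**2).
Check: d/dz[-11*log(z - 3/2)/50 - 32*log(z + 1)/25 + 1/(5*z + 5)] = (4 - 3*z**2)/(2*z**3 + z**2 - 4*z - 3), which equals f(z).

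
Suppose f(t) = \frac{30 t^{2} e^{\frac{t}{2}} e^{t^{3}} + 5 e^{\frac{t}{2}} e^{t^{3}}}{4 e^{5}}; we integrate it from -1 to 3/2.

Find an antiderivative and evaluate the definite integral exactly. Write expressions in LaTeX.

f matches the chain-rule pattern g'(h)*h' with inner function h(t) = t^{3} + \frac{t}{2} - 5; substituting u = h(t) collapses the integral.
F(t) = \frac{5 e^{t^{3} + \frac{t}{2} - 5}}{2} is an antiderivative of f.
Check: d/dt[\frac{5 e^{t^{3} + \frac{t}{2} - 5}}{2}] = \frac{15 t^{2} e^{\frac{t}{2}} e^{t^{3}}}{2 e^{5}} + \frac{5 e^{\frac{t}{2}} e^{t^{3}}}{4 e^{5}}, which equals f(t).
F(3/2) = \frac{5}{2 e^{\frac{7}{8}}}; F(-1) = \frac{5}{2 e^{\frac{13}{2}}}.
Integral = F(3/2) - F(-1) = - \frac{5}{2 e^{\frac{13}{2}}} + \frac{5}{2 e^{\frac{7}{8}}}.

Antiderivative: F(t) = \frac{5 e^{t^{3} + \frac{t}{2} - 5}}{2}; value = - \frac{5}{2 e^{\frac{13}{2}}} + \frac{5}{2 e^{\frac{7}{8}}}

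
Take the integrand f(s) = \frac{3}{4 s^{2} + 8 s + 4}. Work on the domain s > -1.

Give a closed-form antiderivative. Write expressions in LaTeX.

An antiderivative is F(s) = - \frac{3}{4 s + 4}.

Recover f(s) by differentiating a candidate F(s); any mismatch rules it out.
Check: d/ds[- \frac{3}{4 s + 4}] = \frac{3}{4 s^{2} + 8 s + 4} = f(s).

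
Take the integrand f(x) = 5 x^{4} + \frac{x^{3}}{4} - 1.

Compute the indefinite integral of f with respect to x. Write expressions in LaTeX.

F(x) = \frac{x \left(16 x^{4} + x^{3} - 16\right)}{16} + C

The integrand splits into summands that can be handled one at a time.
Check: d/dx[\frac{x \left(16 x^{4} + x^{3} - 16\right)}{16}] = 5 x^{4} + \frac{x^{3}}{4} - 1 = f(x).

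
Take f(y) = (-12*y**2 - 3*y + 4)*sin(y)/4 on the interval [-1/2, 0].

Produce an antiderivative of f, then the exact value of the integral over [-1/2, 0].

Antiderivative: F(y) = 3*y**2*cos(y) - 6*y*sin(y) + 3*y*cos(y)/4 - 3*sin(y)/4 - 7*cos(y); value = -7 + 9*sin(1/2)/4 + 53*cos(1/2)/8

A first test for any F(y): its y-derivative must equal f(y) identically.
F(y) = 3*y**2*cos(y) - 6*y*sin(y) + 3*y*cos(y)/4 - 3*sin(y)/4 - 7*cos(y) is an antiderivative of f.
Check: d/dy[3*y**2*cos(y) - 6*y*sin(y) + 3*y*cos(y)/4 - 3*sin(y)/4 - 7*cos(y)] = -3*y**2*sin(y) - 3*y*sin(y)/4 + sin(y), which equals f(y).
F(0) = -7; F(-1/2) = -53*cos(1/2)/8 - 9*sin(1/2)/4.
Integral = F(0) - F(-1/2) = -7 + 9*sin(1/2)/4 + 53*cos(1/2)/8.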